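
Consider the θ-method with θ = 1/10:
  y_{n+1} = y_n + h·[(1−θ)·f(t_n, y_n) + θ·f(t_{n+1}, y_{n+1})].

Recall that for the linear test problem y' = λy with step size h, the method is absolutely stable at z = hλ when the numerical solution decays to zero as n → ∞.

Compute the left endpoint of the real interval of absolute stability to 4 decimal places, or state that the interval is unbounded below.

z* = -2.5000.

Test eqn y'=λy, z=hλ:
  y_{n+1} = y_n + z·[9/10·y_n + 1/10·y_{n+1}] ⇒ (1 − 1/10z)y_{n+1} = (1 + 9/10z)y_n
  Hence R(z) = (1 + 9/10z)/(1 − 1/10z).

Solve |R(x)|<1 on ℝ⁻.
x=-0.71: |R|=0.3371
R=−1: 1+9/10x = −1+1/10x ⇒ -4/5x=2 ⇒ x=2/(-4/5)=-2.5000
Confirm numerically:
  x=-2.175: |R|=0.78645 <1
  x=-2.013: |R|=0.67568 <1
  x=-1.823: |R|=0.54191 <1
  x=-3.073: |R|=1.35065 >1
  x=-3.059: |R|=1.34245 >1
Stable set (-2.5000, 0).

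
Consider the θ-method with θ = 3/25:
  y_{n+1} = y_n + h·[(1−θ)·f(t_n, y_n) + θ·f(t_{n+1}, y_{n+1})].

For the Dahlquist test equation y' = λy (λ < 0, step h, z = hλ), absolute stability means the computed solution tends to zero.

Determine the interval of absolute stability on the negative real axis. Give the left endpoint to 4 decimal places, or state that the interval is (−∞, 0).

On y'=λy, z=hλ:
  y_{n+1} = y_n + z·[22/25·y_n + 3/25·y_{n+1}] ⇒ (1 − 3/25z)y_{n+1} = (1 + 22/25z)y_n
  so R(z) = (1 + 22/25z)/(1 − 3/25z).

Boundary: |R(x)|=1, x<0.
x=-1.67: |R|=0.3912
R=−1: 1+22/25x = −1+3/25x ⇒ -19/25x=2 ⇒ x=2/(-19/25)=-2.6316
Confirm numerically:
  x=-2.311: |R|=0.80926 <1
  x=-1.690: |R|=0.40505 <1
  x=-1.504: |R|=0.27406 <1
  x=-2.961: |R|=1.18472 >1
  x=-2.959: |R|=1.18363 >1
  x=-2.810: |R|=1.10141 >1
So |R|<1 on (-2.6316, 0).

(-2.6316, 0).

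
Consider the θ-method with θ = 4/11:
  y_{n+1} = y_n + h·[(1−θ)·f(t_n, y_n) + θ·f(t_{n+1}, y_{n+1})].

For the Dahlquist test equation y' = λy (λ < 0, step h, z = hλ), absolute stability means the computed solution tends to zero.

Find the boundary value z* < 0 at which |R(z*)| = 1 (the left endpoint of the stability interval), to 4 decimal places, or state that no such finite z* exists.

z* = -7.3333.

On y'=λy, z=hλ:
  y_{n+1} = y_n + z·[7/11·y_n + 4/11·y_{n+1}] ⇒ (1 − 4/11z)y_{n+1} = (1 + 7/11z)y_n
  R(z) = (1 + 7/11z)/(1 − 4/11z).

Need |R(x)|<1, x<0.
x=-1.26: |R|=0.1359
R=−1: 1+7/11x = −1+4/11x ⇒ -3/11x=2 ⇒ x=2/(-3/11)=-7.3333
Confirm numerically:
  x=-6.367: |R|=0.92051 <1
  x=-4.288: |R|=0.67548 <1
  x=-3.221: |R|=0.48346 <1
  x=-7.521: |R|=1.01370 >1
  x=-7.506: |R|=1.01263 >1
Stable set (-7.3333, 0).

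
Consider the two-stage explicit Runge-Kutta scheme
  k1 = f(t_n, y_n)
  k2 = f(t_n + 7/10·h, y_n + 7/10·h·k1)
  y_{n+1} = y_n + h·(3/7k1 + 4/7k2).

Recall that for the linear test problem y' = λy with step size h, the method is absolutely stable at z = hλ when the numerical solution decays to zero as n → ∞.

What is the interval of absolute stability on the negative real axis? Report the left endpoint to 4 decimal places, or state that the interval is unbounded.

Test eqn y'=λy, z=hλ:
  k1=λy_n ⇒ h·k1=z·y_n;  k2=λ(1+7/10z)y_n ⇒ h·k2=z(1+7/10z)y_n
  y_{n+1}/y_n = 1 + 3/7z + 4/7z(1+7/10z) = 1 + z + 2/5z²
  ⇒ R(z) = 1 + z + 2/5z².

Boundary: |R(x)|=1, x<0.
x=-1.04: |R|=0.3926
R=1: x+2/5x²=0 ⇒ x=−5/2=-2.5000; min R=1−1/(4·2/5)=0.3750>−1
Confirm numerically:
  x=-2.216: |R|=0.74826 <1
  x=-1.791: |R|=0.49207 <1
  x=-1.571: |R|=0.41622 <1
  x=-1.356: |R|=0.37949 <1
  x=-2.597: |R|=1.10076 >1
  x=-2.537: |R|=1.03755 >1
So |R|<1 on (-2.5000, 0).

(-2.5000, 0).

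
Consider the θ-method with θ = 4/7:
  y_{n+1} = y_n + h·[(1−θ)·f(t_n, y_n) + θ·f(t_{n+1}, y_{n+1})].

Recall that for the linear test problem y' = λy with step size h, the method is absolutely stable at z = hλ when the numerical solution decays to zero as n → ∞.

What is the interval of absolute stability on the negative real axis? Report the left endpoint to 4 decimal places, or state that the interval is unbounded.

unbounded; (−∞, 0).

Set f=λy, z=hλ:
  y_{n+1} = y_n + z·[3/7·y_n + 4/7·y_{n+1}] ⇒ (1 − 4/7z)y_{n+1} = (1 + 3/7z)y_n
  R(z) = (1 + 3/7z)/(1 − 4/7z).

Boundary: |R(x)|=1, x<0.
x=-0.96: |R|=0.3801
x=-2: |R|=0.0667
x=-10: |R|=0.4894
x=-100: |R|=0.7199
θ=4/7≥1/2 ⇒ |1+3/7x|<|1−4/7x| ∀x<0 ⇒ stable on all of ℝ⁻.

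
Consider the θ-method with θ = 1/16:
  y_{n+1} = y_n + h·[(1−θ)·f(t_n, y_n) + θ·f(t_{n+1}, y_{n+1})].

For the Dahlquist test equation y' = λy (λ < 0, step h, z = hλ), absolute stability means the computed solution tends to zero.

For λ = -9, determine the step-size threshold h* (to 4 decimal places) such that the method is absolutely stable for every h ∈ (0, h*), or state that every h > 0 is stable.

Test eqn y'=λy, z=hλ:
  y_{n+1} = y_n + z·[15/16·y_n + 1/16·y_{n+1}] ⇒ (1 − 1/16z)y_{n+1} = (1 + 15/16z)y_n
  ⇒ R(z) = (1 + 15/16z)/(1 − 1/16z).

Solve |R(x)|<1 on ℝ⁻.
x=-0.98: |R|=0.0766
R=−1: 1+15/16x = −1+1/16x ⇒ -7/8x=2 ⇒ x=2/(-7/8)=-2.2857
Confirm numerically:
  x=-2.034: |R|=0.80459 <1
  x=-1.251: |R|=0.16028 <1
  x=-1.128: |R|=0.05371 <1
  x=-2.875: |R|=1.43709 >1
  x=-2.541: |R|=1.19276 >1
Stable set (-2.2857, 0).

(-2.2857,0); λ=-9 ⇒ h* = (16/7)/9 = 0.2540.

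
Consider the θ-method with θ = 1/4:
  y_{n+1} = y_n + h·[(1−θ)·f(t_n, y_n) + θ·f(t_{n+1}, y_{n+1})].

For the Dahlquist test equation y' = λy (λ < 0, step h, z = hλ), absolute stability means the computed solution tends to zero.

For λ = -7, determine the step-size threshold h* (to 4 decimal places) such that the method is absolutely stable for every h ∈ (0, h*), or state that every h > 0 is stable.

Test eqn y'=λy, z=hλ:
  y_{n+1} = y_n + z·[3/4·y_n + 1/4·y_{n+1}] ⇒ (1 − 1/4z)y_{n+1} = (1 + 3/4z)y_n
  Hence R(z) = (1 + 3/4z)/(1 − 1/4z).

Boundary: |R(x)|=1, x<0.
x=-0.83: |R|=0.3126
R=−1: 1+3/4x = −1+1/4x ⇒ -1/2x=2 ⇒ x=2/(-1/2)=-4.0000
Confirm numerically:
  x=-3.595: |R|=0.89335 <1
  x=-3.360: |R|=0.82609 <1
  x=-3.169: |R|=0.76817 <1
  x=-2.905: |R|=0.68284 <1
  x=-4.517: |R|=1.12140 >1
  x=-4.197: |R|=1.04807 >1
Interval (-4.0000, 0).

(-4.0000,0); λ=-7 ⇒ h* = (4)/7 = 0.5714.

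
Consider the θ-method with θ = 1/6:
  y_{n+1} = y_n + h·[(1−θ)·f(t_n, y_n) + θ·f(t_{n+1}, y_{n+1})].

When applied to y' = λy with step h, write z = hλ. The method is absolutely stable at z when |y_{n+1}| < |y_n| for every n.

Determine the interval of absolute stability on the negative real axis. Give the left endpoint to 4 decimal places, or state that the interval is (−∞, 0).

Set f=λy, z=hλ:
  y_{n+1} = y_n + z·[5/6·y_n + 1/6·y_{n+1}] ⇒ (1 − 1/6z)y_{n+1} = (1 + 5/6z)y_n
  Hence R(z) = (1 + 5/6z)/(1 − 1/6z).

Need |R(x)|<1, x<0.
x=-1.53: |R|=0.2191
R=−1: 1+5/6x = −1+1/6x ⇒ -2/3x=2 ⇒ x=2/(-2/3)=-3.0000
Confirm numerically:
  x=-2.839: |R|=0.92714 <1
  x=-2.176: |R|=0.59687 <1
  x=-1.688: |R|=0.31738 <1
  x=-1.336: |R|=0.09269 <1
  x=-3.250: |R|=1.10811 >1
  x=-3.157: |R|=1.06858 >1
Stable set (-3.0000, 0).

z∈(-3.0000,0).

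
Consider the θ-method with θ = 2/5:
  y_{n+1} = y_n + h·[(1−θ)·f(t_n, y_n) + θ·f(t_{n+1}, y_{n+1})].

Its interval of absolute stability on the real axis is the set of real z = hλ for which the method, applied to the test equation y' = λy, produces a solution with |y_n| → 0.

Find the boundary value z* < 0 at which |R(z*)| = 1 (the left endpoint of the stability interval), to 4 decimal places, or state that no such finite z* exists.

z* = -10.0000.

On y'=λy, z=hλ:
  y_{n+1} = y_n + z·[3/5·y_n + 2/5·y_{n+1}] ⇒ (1 − 2/5z)y_{n+1} = (1 + 3/5z)y_n
  Hence R(z) = (1 + 3/5z)/(1 − 2/5z).

Find x<0 with |R(x)|<1.
x=-0.39: |R|=0.6626
R=−1: 1+3/5x = −1+2/5x ⇒ -1/5x=2 ⇒ x=2/(-1/5)=-10.0000
Confirm numerically:
  x=-7.983: |R|=0.90380 <1
  x=-7.715: |R|=0.88815 <1
  x=-4.530: |R|=0.61095 <1
  x=-10.413: |R|=1.01599 >1
  x=-10.239: |R|=1.00938 >1
So |R|<1 on (-10.0000, 0).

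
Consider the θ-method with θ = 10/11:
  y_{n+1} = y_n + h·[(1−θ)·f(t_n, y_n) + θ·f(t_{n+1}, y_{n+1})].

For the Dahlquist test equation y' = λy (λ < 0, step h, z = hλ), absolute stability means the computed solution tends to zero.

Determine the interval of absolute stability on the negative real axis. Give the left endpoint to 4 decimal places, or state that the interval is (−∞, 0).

unbounded; (−∞, 0).

With y'=λy (z=hλ):
  y_{n+1} = y_n + z·[1/11·y_n + 10/11·y_{n+1}] ⇒ (1 − 10/11z)y_{n+1} = (1 + 1/11z)y_n
  Hence R(z) = (1 + 1/11z)/(1 − 10/11z).

Find x<0 with |R(x)|<1.
x=-1.27: |R|=0.4105
x=-2: |R|=0.2903
x=-10: |R|=0.0090
x=-100: |R|=0.0880
θ=10/11≥1/2 ⇒ |1+1/11x|<|1−10/11x| ∀x<0 ⇒ interval (−∞,0).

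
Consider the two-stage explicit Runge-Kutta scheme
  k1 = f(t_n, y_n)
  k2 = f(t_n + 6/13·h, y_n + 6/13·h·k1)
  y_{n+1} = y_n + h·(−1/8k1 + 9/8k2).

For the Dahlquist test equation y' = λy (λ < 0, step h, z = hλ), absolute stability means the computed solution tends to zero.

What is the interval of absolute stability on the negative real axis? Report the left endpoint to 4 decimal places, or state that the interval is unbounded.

Set f=λy, z=hλ:
  k1=λy_n ⇒ h·k1=z·y_n;  k2=λ(1+6/13z)y_n ⇒ h·k2=z(1+6/13z)y_n
  y_{n+1}/y_n = 1 − 1/8z + 9/8z(1+6/13z) = 1 + z + 27/52z²
  so R(z) = 1 + z + 27/52z².

Solve |R(x)|<1 on ℝ⁻.
x=-0.49: |R|=0.6347
R=1: x+27/52x²=0 ⇒ x=−52/27=-1.9259; min R=1−1/(4·27/52)=0.5185>−1
Confirm numerically:
  x=-1.857: |R|=0.93354 <1
  x=-1.780: |R|=0.86513 <1
  x=-1.315: |R|=0.58287 <1
  x=-2.424: |R|=1.62688 >1
  x=-2.130: |R|=1.22570 >1
Interval (-1.9259, 0).

(-1.9259, 0).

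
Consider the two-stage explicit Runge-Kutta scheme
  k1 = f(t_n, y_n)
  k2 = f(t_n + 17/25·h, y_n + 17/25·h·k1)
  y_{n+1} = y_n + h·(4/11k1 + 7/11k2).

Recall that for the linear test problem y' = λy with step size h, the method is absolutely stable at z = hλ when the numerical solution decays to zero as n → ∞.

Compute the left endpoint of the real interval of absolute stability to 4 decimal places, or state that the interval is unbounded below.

On y'=λy, z=hλ:
  k1=λy_n ⇒ h·k1=z·y_n;  k2=λ(1+17/25z)y_n ⇒ h·k2=z(1+17/25z)y_n
  y_{n+1}/y_n = 1 + 4/11z + 7/11z(1+17/25z) = 1 + z + 119/275z²
  ⇒ R(z) = 1 + z + 119/275z².

Find x<0 with |R(x)|<1.
x=-0.84: |R|=0.4653
R=1: x+119/275x²=0 ⇒ x=−275/119=-2.3109; min R=1−1/(4·119/275)=0.4223>−1
Confirm numerically:
  x=-2.173: |R|=0.87031 <1
  x=-1.930: |R|=0.68187 <1
  x=-1.391: |R|=0.44628 <1
  x=-1.114: |R|=0.42301 <1
  x=-2.875: |R|=1.70176 >1
  x=-2.676: |R|=1.42275 >1
  x=-2.615: |R|=1.34409 >1
Interval (-2.3109, 0).

left endpoint -2.3109.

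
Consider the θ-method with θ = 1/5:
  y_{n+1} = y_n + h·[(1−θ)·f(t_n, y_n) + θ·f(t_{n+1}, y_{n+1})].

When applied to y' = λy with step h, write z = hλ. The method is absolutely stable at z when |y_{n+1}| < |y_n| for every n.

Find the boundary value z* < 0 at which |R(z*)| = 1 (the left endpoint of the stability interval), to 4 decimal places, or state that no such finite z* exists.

On y'=λy, z=hλ:
  y_{n+1} = y_n + z·[4/5·y_n + 1/5·y_{n+1}] ⇒ (1 − 1/5z)y_{n+1} = (1 + 4/5z)y_n
  Hence R(z) = (1 + 4/5z)/(1 − 1/5z).

Boundary: |R(x)|=1, x<0.
x=-1.56: |R|=0.1890
R=−1: 1+4/5x = −1+1/5x ⇒ -3/5x=2 ⇒ x=2/(-3/5)=-3.3333
Confirm numerically:
  x=-3.127: |R|=0.92383 <1
  x=-2.968: |R|=0.86245 <1
  x=-2.027: |R|=0.44229 <1
  x=-1.966: |R|=0.41114 <1
  x=-3.912: |R|=1.19479 >1
  x=-3.648: |R|=1.10916 >1
Stable set (-3.3333, 0).

left endpoint -3.3333.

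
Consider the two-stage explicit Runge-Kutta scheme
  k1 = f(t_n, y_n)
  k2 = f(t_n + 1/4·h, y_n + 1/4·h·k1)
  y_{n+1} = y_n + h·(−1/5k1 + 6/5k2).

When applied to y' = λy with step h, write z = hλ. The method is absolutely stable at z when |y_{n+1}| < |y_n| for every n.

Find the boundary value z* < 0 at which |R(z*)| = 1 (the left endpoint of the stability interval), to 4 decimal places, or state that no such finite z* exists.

Set f=λy, z=hλ:
  k1=λy_n ⇒ h·k1=z·y_n;  k2=λ(1+1/4z)y_n ⇒ h·k2=z(1+1/4z)y_n
  y_{n+1}/y_n = 1 − 1/5z + 6/5z(1+1/4z) = 1 + z + 3/10z²
  Hence R(z) = 1 + z + 3/10z².

Find x<0 with |R(x)|<1.
x=-1.52: |R|=0.1731
R=1: x+3/10x²=0 ⇒ x=−10/3=-3.3333; min R=1−1/(4·3/10)=0.1667>−1
Confirm numerically:
  x=-2.579: |R|=0.41637 <1
  x=-2.110: |R|=0.22563 <1
  x=-1.731: |R|=0.16791 <1
  x=-3.849: |R|=1.59544 >1
  x=-3.377: |R|=1.04424 >1
Stable set (-3.3333, 0).

z* = -3.3333.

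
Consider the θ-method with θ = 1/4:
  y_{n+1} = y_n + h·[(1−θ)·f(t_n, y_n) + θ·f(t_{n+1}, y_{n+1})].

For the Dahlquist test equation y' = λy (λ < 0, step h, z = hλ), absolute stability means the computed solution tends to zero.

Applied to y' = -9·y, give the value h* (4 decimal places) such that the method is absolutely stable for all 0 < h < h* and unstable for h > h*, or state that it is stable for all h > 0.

Set f=λy, z=hλ:
  y_{n+1} = y_n + z·[3/4·y_n + 1/4·y_{n+1}] ⇒ (1 − 1/4z)y_{n+1} = (1 + 3/4z)y_n
  ⇒ R(z) = (1 + 3/4z)/(1 − 1/4z).

Need |R(x)|<1, x<0.
x=-0.45: |R|=0.5955
R=−1: 1+3/4x = −1+1/4x ⇒ -1/2x=2 ⇒ x=2/(-1/2)=-4.0000
Confirm numerically:
  x=-2.147: |R|=0.39710 <1
  x=-1.939: |R|=0.30594 <1
  x=-1.676: |R|=0.18111 <1
  x=-1.631: |R|=0.15859 <1
  x=-4.422: |R|=1.10021 >1
  x=-4.226: |R|=1.05495 >1
Interval (-4.0000, 0).

(-4.0000,0); λ=-9 ⇒ h* = (4)/9 = 0.4444.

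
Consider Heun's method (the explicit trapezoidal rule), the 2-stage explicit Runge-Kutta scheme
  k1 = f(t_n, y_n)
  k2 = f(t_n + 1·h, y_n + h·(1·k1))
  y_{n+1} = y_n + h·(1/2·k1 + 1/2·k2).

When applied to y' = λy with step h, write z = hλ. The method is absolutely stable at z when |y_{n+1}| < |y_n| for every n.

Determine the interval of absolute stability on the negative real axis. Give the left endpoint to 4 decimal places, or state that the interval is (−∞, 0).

(-2.0000, 0).

On y'=λy, z=hλ:
  order 2, 2-stage ⇒ R(z)=1+z+z^2/2
  (e.g. R(-1.11)=0.50605, |R|=0.50605)

Solve |R(x)|<1 on ℝ⁻.
x=-1.11: |R|=0.5060
|R(-2.11)|=1.1160 |R(-1.76)|=0.7888 |R(-0.84)|=0.5128
Bisect:
  x_lo=-2.8562 |R|=2.2227  x_hi=-0.3109 |R|=0.7374
  mid=-1.58354 |R|=0.67026 →hi
  mid=-2.21985 |R|=1.24402 →lo
  mid=-1.90170 |R|=0.90653 →hi
  mid=-2.06077 |R|=1.06262 →lo
  mid=-1.98124 |R|=0.98141 →hi
  mid=-2.02101 |R|=1.02123 →lo
  mid=-2.00112 |R|=1.00112 →lo
  mid=-1.99118 |R|=0.99122 →hi
  ...
  [-2.00003,-1.99988] ⇒ x*=-2.0000
Stable set (-2.0000, 0).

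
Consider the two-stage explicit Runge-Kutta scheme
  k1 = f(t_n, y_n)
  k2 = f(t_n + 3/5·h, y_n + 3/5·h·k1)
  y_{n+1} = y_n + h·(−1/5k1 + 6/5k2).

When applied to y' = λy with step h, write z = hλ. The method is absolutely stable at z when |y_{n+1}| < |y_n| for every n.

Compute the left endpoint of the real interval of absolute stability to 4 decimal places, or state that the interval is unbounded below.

Set f=λy, z=hλ:
  k1=λy_n ⇒ h·k1=z·y_n;  k2=λ(1+3/5z)y_n ⇒ h·k2=z(1+3/5z)y_n
  y_{n+1}/y_n = 1 − 1/5z + 6/5z(1+3/5z) = 1 + z + 18/25z²
  ⇒ R(z) = 1 + z + 18/25z².

Find x<0 with |R(x)|<1.
x=-1.69: |R|=1.3664
R=1: x+18/25x²=0 ⇒ x=−25/18=-1.3889; min R=1−1/(4·18/25)=0.6528>−1
Confirm numerically:
  x=-1.188: |R|=0.82817 <1
  x=-0.901: |R|=0.68350 <1
  x=-0.800: |R|=0.66080 <1
  x=-0.587: |R|=0.66109 <1
  x=-1.971: |R|=1.82609 >1
  x=-1.566: |R|=1.19970 >1
So |R|<1 on (-1.3889, 0).

left endpoint -1.3889.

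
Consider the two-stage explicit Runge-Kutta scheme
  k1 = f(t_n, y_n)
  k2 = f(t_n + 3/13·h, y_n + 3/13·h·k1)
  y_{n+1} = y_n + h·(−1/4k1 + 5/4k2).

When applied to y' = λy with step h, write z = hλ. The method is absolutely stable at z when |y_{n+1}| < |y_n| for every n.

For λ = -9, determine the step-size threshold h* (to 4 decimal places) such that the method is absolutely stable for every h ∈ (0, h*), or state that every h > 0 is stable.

Test eqn y'=λy, z=hλ:
  k1=λy_n ⇒ h·k1=z·y_n;  k2=λ(1+3/13z)y_n ⇒ h·k2=z(1+3/13z)y_n
  y_{n+1}/y_n = 1 − 1/4z + 5/4z(1+3/13z) = 1 + z + 15/52z²
  R(z) = 1 + z + 15/52z².

Boundary: |R(x)|=1, x<0.
x=-0.91: |R|=0.3289
R=1: x+15/52x²=0 ⇒ x=−52/15=-3.4667; min R=1−1/(4·15/52)=0.1333>−1
Confirm numerically:
  x=-3.263: |R|=0.80830 <1
  x=-2.748: |R|=0.43032 <1
  x=-2.347: |R|=0.24196 <1
  x=-3.826: |R|=1.39658 >1
  x=-3.663: |R|=1.20745 >1
  x=-3.487: |R|=1.02045 >1
Stable set (-3.4667, 0).

(-3.4667,0); λ=-9 ⇒ h* = (52/15)/9 = 0.3852.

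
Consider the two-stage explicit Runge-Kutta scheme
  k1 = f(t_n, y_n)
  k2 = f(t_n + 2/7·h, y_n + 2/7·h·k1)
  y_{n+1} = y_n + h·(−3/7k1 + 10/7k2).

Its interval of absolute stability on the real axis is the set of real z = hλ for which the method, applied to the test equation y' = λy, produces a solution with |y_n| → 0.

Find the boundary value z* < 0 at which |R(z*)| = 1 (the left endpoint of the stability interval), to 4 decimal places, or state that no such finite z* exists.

On y'=λy, z=hλ:
  k1=λy_n ⇒ h·k1=z·y_n;  k2=λ(1+2/7z)y_n ⇒ h·k2=z(1+2/7z)y_n
  y_{n+1}/y_n = 1 − 3/7z + 10/7z(1+2/7z) = 1 + z + 20/49z²
  ⇒ R(z) = 1 + z + 20/49z².

Need |R(x)|<1, x<0.
x=-1.29: |R|=0.3892
R=1: x+20/49x²=0 ⇒ x=−49/20=-2.4500; min R=1−1/(4·20/49)=0.3875>−1
Confirm numerically:
  x=-1.694: |R|=0.47728 <1
  x=-1.502: |R|=0.41882 <1
  x=-1.204: |R|=0.38768 <1
  x=-1.039: |R|=0.40162 <1
  x=-2.713: |R|=1.29123 >1
  x=-2.681: |R|=1.25278 >1
  x=-2.604: |R|=1.16368 >1
Stable set (-2.4500, 0).

left endpoint -2.4500.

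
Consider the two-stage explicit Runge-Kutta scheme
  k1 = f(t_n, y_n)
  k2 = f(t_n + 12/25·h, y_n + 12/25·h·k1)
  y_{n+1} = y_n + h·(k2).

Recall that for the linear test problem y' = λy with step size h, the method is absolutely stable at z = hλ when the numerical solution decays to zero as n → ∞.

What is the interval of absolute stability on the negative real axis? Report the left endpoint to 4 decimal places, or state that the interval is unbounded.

Set f=λy, z=hλ:
  k1=λy_n ⇒ h·k1=z·y_n;  k2=λ(1+12/25z)y_n ⇒ h·k2=z(1+12/25z)y_n
  y_{n+1}/y_n = 1 + z(1+12/25z) = 1 + z + 12/25z²
  so R(z) = 1 + z + 12/25z².

Find x<0 with |R(x)|<1.
x=-0.77: |R|=0.5146
R=1: x+12/25x²=0 ⇒ x=−25/12=-2.0833; min R=1−1/(4·12/25)=0.4792>−1
Confirm numerically:
  x=-1.915: |R|=0.84527 <1
  x=-1.790: |R|=0.74797 <1
  x=-1.114: |R|=0.48168 <1
  x=-0.849: |R|=0.49698 <1
  x=-2.607: |R|=1.65530 >1
  x=-2.502: |R|=1.50280 >1
  x=-2.414: |R|=1.38315 >1
Interval (-2.0833, 0).

z∈(-2.0833,0).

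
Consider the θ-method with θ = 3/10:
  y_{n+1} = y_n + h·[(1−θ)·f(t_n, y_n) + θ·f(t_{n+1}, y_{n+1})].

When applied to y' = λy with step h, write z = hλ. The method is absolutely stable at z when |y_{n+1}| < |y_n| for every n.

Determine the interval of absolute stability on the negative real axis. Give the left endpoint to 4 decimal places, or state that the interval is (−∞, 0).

Test eqn y'=λy, z=hλ:
  y_{n+1} = y_n + z·[7/10·y_n + 3/10·y_{n+1}] ⇒ (1 − 3/10z)y_{n+1} = (1 + 7/10z)y_n
  so R(z) = (1 + 7/10z)/(1 − 3/10z).

Solve |R(x)|<1 on ℝ⁻.
x=-1.48: |R|=0.0249
R=−1: 1+7/10x = −1+3/10x ⇒ -2/5x=2 ⇒ x=2/(-2/5)=-5.0000
Confirm numerically:
  x=-4.536: |R|=0.92138 <1
  x=-3.773: |R|=0.76978 <1
  x=-3.490: |R|=0.70493 <1
  x=-5.519: |R|=1.07817 >1
  x=-5.392: |R|=1.05990 >1
  x=-5.075: |R|=1.01189 >1
Stable set (-5.0000, 0).

z∈(-5.0000,0).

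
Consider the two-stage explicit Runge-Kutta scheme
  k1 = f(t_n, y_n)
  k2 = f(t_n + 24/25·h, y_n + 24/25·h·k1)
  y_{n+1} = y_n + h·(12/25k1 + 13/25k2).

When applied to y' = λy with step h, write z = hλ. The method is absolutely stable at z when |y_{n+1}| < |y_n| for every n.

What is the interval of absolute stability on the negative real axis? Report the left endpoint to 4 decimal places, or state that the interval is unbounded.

Test eqn y'=λy, z=hλ:
  k1=λy_n ⇒ h·k1=z·y_n;  k2=λ(1+24/25z)y_n ⇒ h·k2=z(1+24/25z)y_n
  y_{n+1}/y_n = 1 + 12/25z + 13/25z(1+24/25z) = 1 + z + 312/625z²
  ⇒ R(z) = 1 + z + 312/625z².

Boundary: |R(x)|=1, x<0.
x=-1.43: |R|=0.5908
R=1: x+312/625x²=0 ⇒ x=−625/312=-2.0032; min R=1−1/(4·312/625)=0.4992>−1
Confirm numerically:
  x=-1.732: |R|=0.76551 <1
  x=-1.553: |R|=0.65098 <1
  x=-0.921: |R|=0.50244 <1
  x=-2.277: |R|=1.31122 >1
  x=-2.134: |R|=1.13933 >1
Stable set (-2.0032, 0).

(-2.0032, 0).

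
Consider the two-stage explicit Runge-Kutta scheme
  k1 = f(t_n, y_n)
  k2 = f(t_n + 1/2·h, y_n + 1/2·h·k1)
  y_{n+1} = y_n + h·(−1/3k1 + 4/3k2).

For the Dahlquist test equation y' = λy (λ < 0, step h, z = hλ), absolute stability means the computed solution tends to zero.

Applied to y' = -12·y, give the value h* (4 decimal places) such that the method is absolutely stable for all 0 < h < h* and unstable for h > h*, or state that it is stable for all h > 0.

Test eqn y'=λy, z=hλ:
  k1=λy_n ⇒ h·k1=z·y_n;  k2=λ(1+1/2z)y_n ⇒ h·k2=z(1+1/2z)y_n
  y_{n+1}/y_n = 1 − 1/3z + 4/3z(1+1/2z) = 1 + z + 2/3z²
  ⇒ R(z) = 1 + z + 2/3z².

Find x<0 with |R(x)|<1.
x=-0.45: |R|=0.6850
R=1: x+2/3x²=0 ⇒ x=−3/2=-1.5000; min R=1−1/(4·2/3)=0.6250>−1
Confirm numerically:
  x=-1.246: |R|=0.78901 <1
  x=-0.919: |R|=0.64404 <1
  x=-0.853: |R|=0.63207 <1
  x=-0.649: |R|=0.63180 <1
  x=-2.085: |R|=1.81315 >1
  x=-2.010: |R|=1.68340 >1
  x=-1.888: |R|=1.48836 >1
Stable set (-1.5000, 0).

(-1.5000,0); λ=-12 ⇒ h* = (3/2)/12 = 0.1250.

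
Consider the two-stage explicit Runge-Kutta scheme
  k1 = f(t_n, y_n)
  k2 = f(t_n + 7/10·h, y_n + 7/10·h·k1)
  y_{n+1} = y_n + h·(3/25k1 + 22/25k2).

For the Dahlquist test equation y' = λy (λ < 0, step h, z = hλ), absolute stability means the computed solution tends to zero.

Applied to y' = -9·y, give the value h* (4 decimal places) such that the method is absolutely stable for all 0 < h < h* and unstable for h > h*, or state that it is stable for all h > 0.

(-1.6234,0); λ=-9 ⇒ h* = (125/77)/9 = 0.1804.

Test eqn y'=λy, z=hλ:
  k1=λy_n ⇒ h·k1=z·y_n;  k2=λ(1+7/10z)y_n ⇒ h·k2=z(1+7/10z)y_n
  y_{n+1}/y_n = 1 + 3/25z + 22/25z(1+7/10z) = 1 + z + 77/125z²
  ⇒ R(z) = 1 + z + 77/125z².

Need |R(x)|<1, x<0.
x=-0.41: |R|=0.6935
R=1: x+77/125x²=0 ⇒ x=−125/77=-1.6234; min R=1−1/(4·77/125)=0.5942>−1
Confirm numerically:
  x=-1.593: |R|=0.97019 <1
  x=-1.426: |R|=0.82662 <1
  x=-1.225: |R|=0.69939 <1
  x=-1.010: |R|=0.61838 <1
  x=-1.894: |R|=1.31574 >1
  x=-1.809: |R|=1.20685 >1
Stable set (-1.6234, 0).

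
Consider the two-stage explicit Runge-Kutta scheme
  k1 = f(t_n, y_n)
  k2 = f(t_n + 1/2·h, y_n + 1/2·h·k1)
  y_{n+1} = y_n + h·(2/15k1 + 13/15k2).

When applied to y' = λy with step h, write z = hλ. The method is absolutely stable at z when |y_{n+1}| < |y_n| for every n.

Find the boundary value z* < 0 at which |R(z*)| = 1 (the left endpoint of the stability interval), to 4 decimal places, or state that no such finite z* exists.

z* = -2.3077.

Set f=λy, z=hλ:
  k1=λy_n ⇒ h·k1=z·y_n;  k2=λ(1+1/2z)y_n ⇒ h·k2=z(1+1/2z)y_n
  y_{n+1}/y_n = 1 + 2/15z + 13/15z(1+1/2z) = 1 + z + 13/30z²
  R(z) = 1 + z + 13/30z².

Solve |R(x)|<1 on ℝ⁻.
x=-0.93: |R|=0.4448
R=1: x+13/30x²=0 ⇒ x=−30/13=-2.3077; min R=1−1/(4·13/30)=0.4231>−1
Confirm numerically:
  x=-2.222: |R|=0.91749 <1
  x=-1.749: |R|=0.57657 <1
  x=-1.243: |R|=0.42652 <1
  x=-1.183: |R|=0.42345 <1
  x=-2.726: |R|=1.49413 >1
  x=-2.564: |R|=1.28477 >1
  x=-2.454: |R|=1.15558 >1
So |R|<1 on (-2.3077, 0).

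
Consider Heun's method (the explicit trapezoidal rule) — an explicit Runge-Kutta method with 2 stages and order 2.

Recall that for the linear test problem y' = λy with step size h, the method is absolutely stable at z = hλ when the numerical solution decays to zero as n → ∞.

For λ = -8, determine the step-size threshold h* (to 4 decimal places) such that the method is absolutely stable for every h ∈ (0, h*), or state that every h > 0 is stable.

With y'=λy (z=hλ):
  order 2, 2-stage ⇒ R(z)=1+z+z^2/2
  (e.g. R(-0.7)=0.54500, |R|=0.54500)

Solve |R(x)|<1 on ℝ⁻.
x=-0.7: |R|=0.5450
|R(-1.84)|=0.8528 |R(-1.57)|=0.6624 |R(-0.97)|=0.5005
Bisect:
  x_lo=-2.3233 |R|=1.3756  x_hi=-0.1549 |R|=0.8571
  mid=-1.23910 |R|=0.52858 →hi
  mid=-1.78120 |R|=0.80514 →hi
  mid=-2.05225 |R|=1.05362 →lo
  mid=-1.91673 |R|=0.92020 →hi
  mid=-1.98449 |R|=0.98461 →hi
  mid=-2.01837 |R|=1.01854 →lo
  mid=-2.00143 |R|=1.00143 →lo
  mid=-1.99296 |R|=0.99299 →hi
  ...
  [-2.00011,-1.99998] ⇒ x*=-2.0000
Interval (-2.0000, 0).

(-2.0000,0); λ=-8 ⇒ h* = 0.2500.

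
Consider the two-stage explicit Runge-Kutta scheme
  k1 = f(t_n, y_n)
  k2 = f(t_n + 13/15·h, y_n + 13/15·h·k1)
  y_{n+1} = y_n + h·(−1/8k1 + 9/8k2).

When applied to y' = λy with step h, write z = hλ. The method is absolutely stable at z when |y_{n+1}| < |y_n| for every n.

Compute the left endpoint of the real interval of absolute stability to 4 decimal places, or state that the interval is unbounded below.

On y'=λy, z=hλ:
  k1=λy_n ⇒ h·k1=z·y_n;  k2=λ(1+13/15z)y_n ⇒ h·k2=z(1+13/15z)y_n
  y_{n+1}/y_n = 1 − 1/8z + 9/8z(1+13/15z) = 1 + z + 39/40z²
  R(z) = 1 + z + 39/40z².

Find x<0 with |R(x)|<1.
x=-1.2: |R|=1.2040
R=1: x+39/40x²=0 ⇒ x=−40/39=-1.0256; min R=1−1/(4·39/40)=0.7436>−1
Confirm numerically:
  x=-0.981: |R|=0.95730 <1
  x=-0.979: |R|=0.95548 <1
  x=-0.634: |R|=0.75791 <1
  x=-1.299: |R|=1.34622 >1
  x=-1.278: |R|=1.31445 >1
  x=-1.104: |R|=1.08435 >1
Interval (-1.0256, 0).

left endpoint -1.0256.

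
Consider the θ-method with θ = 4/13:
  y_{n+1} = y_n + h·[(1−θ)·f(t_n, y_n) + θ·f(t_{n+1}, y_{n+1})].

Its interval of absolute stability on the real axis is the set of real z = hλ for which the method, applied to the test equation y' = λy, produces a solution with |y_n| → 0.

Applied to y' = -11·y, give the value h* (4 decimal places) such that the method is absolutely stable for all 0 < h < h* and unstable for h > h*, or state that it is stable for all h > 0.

On y'=λy, z=hλ:
  y_{n+1} = y_n + z·[9/13·y_n + 4/13·y_{n+1}] ⇒ (1 − 4/13z)y_{n+1} = (1 + 9/13z)y_n
  so R(z) = (1 + 9/13z)/(1 − 4/13z).

Solve |R(x)|<1 on ℝ⁻.
x=-1.15: |R|=0.1506
R=−1: 1+9/13x = −1+4/13x ⇒ -5/13x=2 ⇒ x=2/(-5/13)=-5.2000
Confirm numerically:
  x=-4.239: |R|=0.83960 <1
  x=-4.106: |R|=0.81410 <1
  x=-3.874: |R|=0.76734 <1
  x=-2.250: |R|=0.32955 <1
  x=-5.791: |R|=1.08171 >1
  x=-5.625: |R|=1.05986 >1
  x=-5.229: |R|=1.00428 >1
Interval (-5.2000, 0).

(-5.2000,0); λ=-11 ⇒ h* = (26/5)/11 = 0.4727.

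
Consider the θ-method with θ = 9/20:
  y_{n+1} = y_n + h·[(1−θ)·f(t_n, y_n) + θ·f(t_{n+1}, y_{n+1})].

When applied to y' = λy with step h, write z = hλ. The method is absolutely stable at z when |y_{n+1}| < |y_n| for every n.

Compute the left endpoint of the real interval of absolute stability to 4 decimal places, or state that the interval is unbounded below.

Test eqn y'=λy, z=hλ:
  y_{n+1} = y_n + z·[11/20·y_n + 9/20·y_{n+1}] ⇒ (1 − 9/20z)y_{n+1} = (1 + 11/20z)y_n
  R(z) = (1 + 11/20z)/(1 − 9/20z).

Solve |R(x)|<1 on ℝ⁻.
x=-0.59: |R|=0.5338
R=−1: 1+11/20x = −1+9/20x ⇒ -1/10x=2 ⇒ x=2/(-1/10)=-20.0000
Confirm numerically:
  x=-16.748: |R|=0.96191 <1
  x=-9.972: |R|=0.81725 <1
  x=-8.659: |R|=0.76839 <1
  x=-8.614: |R|=0.76650 <1
  x=-20.529: |R|=1.00517 >1
  x=-20.504: |R|=1.00493 >1
  x=-20.116: |R|=1.00115 >1
Stable set (-20.0000, 0).

left endpoint -20.0000.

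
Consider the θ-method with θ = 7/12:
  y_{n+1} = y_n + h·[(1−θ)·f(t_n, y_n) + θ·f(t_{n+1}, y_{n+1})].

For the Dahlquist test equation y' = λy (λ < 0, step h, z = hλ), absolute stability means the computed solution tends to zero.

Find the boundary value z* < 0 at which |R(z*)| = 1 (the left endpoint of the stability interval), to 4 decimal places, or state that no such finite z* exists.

(−∞, 0) — no finite endpoint.

With y'=λy (z=hλ):
  y_{n+1} = y_n + z·[5/12·y_n + 7/12·y_{n+1}] ⇒ (1 − 7/12z)y_{n+1} = (1 + 5/12z)y_n
  R(z) = (1 + 5/12z)/(1 − 7/12z).

Need |R(x)|<1, x<0.
x=-1.56: |R|=0.1832
x=-2: |R|=0.0769
x=-10: |R|=0.4634
x=-100: |R|=0.6854
θ=7/12≥1/2 ⇒ |1+5/12x|<|1−7/12x| ∀x<0 ⇒ interval (−∞,0).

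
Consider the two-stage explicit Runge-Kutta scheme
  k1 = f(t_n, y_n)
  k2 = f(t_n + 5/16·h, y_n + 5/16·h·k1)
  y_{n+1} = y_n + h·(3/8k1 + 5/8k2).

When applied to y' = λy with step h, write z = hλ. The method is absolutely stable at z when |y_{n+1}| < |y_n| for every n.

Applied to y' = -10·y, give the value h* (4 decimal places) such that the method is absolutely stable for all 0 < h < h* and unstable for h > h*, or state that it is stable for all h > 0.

(-5.1200,0); λ=-10 ⇒ h* = (128/25)/10 = 0.5120.

Test eqn y'=λy, z=hλ:
  k1=λy_n ⇒ h·k1=z·y_n;  k2=λ(1+5/16z)y_n ⇒ h·k2=z(1+5/16z)y_n
  y_{n+1}/y_n = 1 + 3/8z + 5/8z(1+5/16z) = 1 + z + 25/128z²
  ⇒ R(z) = 1 + z + 25/128z².

Solve |R(x)|<1 on ℝ⁻.
x=-1.03: |R|=0.1772
R=1: x+25/128x²=0 ⇒ x=−128/25=-5.1200; min R=1−1/(4·25/128)=-0.2800>−1
Confirm numerically:
  x=-4.297: |R|=0.30929 <1
  x=-4.045: |R|=0.15071 <1
  x=-3.507: |R|=0.10484 <1
  x=-2.076: |R|=0.23425 <1
  x=-5.489: |R|=1.39559 >1
  x=-5.174: |R|=1.05457 >1
Stable set (-5.1200, 0).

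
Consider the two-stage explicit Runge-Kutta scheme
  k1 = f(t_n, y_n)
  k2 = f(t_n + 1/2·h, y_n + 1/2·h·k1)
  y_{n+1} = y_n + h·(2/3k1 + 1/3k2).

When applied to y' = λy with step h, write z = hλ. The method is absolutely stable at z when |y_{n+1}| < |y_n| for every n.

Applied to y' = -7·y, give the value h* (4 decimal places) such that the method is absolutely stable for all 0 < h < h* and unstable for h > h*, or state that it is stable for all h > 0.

On y'=λy, z=hλ:
  k1=λy_n ⇒ h·k1=z·y_n;  k2=λ(1+1/2z)y_n ⇒ h·k2=z(1+1/2z)y_n
  y_{n+1}/y_n = 1 + 2/3z + 1/3z(1+1/2z) = 1 + z + 1/6z²
  Hence R(z) = 1 + z + 1/6z².

Need |R(x)|<1, x<0.
x=-1.05: |R|=0.1338
R=1: x+1/6x²=0 ⇒ x=−6=-6.0000; min R=1−1/(4·1/6)=-0.5000>−1
Confirm numerically:
  x=-5.818: |R|=0.82352 <1
  x=-4.285: |R|=0.22480 <1
  x=-3.695: |R|=0.41950 <1
  x=-6.541: |R|=1.58978 >1
  x=-6.516: |R|=1.56038 >1
  x=-6.170: |R|=1.17482 >1
Interval (-6.0000, 0).

(-6.0000,0); λ=-7 ⇒ h* = (6)/7 = 0.8571.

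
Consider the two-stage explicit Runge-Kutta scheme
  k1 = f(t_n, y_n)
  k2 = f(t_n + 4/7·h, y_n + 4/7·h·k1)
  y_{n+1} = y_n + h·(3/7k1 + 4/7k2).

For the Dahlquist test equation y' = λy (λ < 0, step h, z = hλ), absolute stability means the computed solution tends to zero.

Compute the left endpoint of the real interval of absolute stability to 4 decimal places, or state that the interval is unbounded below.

left endpoint -3.0625.

Test eqn y'=λy, z=hλ:
  k1=λy_n ⇒ h·k1=z·y_n;  k2=λ(1+4/7z)y_n ⇒ h·k2=z(1+4/7z)y_n
  y_{n+1}/y_n = 1 + 3/7z + 4/7z(1+4/7z) = 1 + z + 16/49z²
  so R(z) = 1 + z + 16/49z².

Find x<0 with |R(x)|<1.
x=-0.81: |R|=0.4042
R=1: x+16/49x²=0 ⇒ x=−49/16=-3.0625; min R=1−1/(4·16/49)=0.2344>−1
Confirm numerically:
  x=-2.529: |R|=0.55944 <1
  x=-1.574: |R|=0.23497 <1
  x=-1.379: |R|=0.24194 <1
  x=-1.291: |R|=0.25322 <1
  x=-3.389: |R|=1.36131 >1
  x=-3.308: |R|=1.26518 >1
Interval (-3.0625, 0).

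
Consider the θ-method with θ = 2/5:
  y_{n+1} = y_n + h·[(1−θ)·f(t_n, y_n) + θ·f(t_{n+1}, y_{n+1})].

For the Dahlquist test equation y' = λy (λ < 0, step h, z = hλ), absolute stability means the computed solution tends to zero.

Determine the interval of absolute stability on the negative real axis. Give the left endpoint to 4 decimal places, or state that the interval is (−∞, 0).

With y'=λy (z=hλ):
  y_{n+1} = y_n + z·[3/5·y_n + 2/5·y_{n+1}] ⇒ (1 − 2/5z)y_{n+1} = (1 + 3/5z)y_n
  ⇒ R(z) = (1 + 3/5z)/(1 − 2/5z).

Find x<0 with |R(x)|<1.
x=-0.77: |R|=0.4113
R=−1: 1+3/5x = −1+2/5x ⇒ -1/5x=2 ⇒ x=2/(-1/5)=-10.0000
Confirm numerically:
  x=-5.888: |R|=0.75489 <1
  x=-4.093: |R|=0.55202 <1
  x=-4.088: |R|=0.55131 <1
  x=-10.562: |R|=1.02151 >1
  x=-10.530: |R|=1.02034 >1
  x=-10.104: |R|=1.00413 >1
Interval (-10.0000, 0).

z∈(-10.0000,0).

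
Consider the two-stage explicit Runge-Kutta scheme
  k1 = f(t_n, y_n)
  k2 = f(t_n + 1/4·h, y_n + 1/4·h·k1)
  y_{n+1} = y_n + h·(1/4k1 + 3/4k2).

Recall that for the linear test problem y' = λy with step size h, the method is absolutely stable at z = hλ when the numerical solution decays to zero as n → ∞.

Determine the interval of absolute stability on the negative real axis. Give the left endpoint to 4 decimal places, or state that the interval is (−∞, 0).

z∈(-5.3333,0).

On y'=λy, z=hλ:
  k1=λy_n ⇒ h·k1=z·y_n;  k2=λ(1+1/4z)y_n ⇒ h·k2=z(1+1/4z)y_n
  y_{n+1}/y_n = 1 + 1/4z + 3/4z(1+1/4z) = 1 + z + 3/16z²
  Hence R(z) = 1 + z + 3/16z².

Solve |R(x)|<1 on ℝ⁻.
x=-1: |R|=0.1875
R=1: x+3/16x²=0 ⇒ x=−16/3=-5.3333; min R=1−1/(4·3/16)=-0.3333>−1
Confirm numerically:
  x=-4.184: |R|=0.09835 <1
  x=-3.884: |R|=0.05548 <1
  x=-2.152: |R|=0.28367 <1
  x=-5.495: |R|=1.16657 >1
  x=-5.409: |R|=1.07674 >1
Stable set (-5.3333, 0).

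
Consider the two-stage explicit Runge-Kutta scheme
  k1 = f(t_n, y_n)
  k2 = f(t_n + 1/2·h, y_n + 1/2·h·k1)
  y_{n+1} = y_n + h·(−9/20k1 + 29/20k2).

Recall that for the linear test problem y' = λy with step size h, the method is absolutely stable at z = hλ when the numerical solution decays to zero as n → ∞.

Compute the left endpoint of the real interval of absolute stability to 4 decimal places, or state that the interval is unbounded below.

left endpoint -1.3793.

Set f=λy, z=hλ:
  k1=λy_n ⇒ h·k1=z·y_n;  k2=λ(1+1/2z)y_n ⇒ h·k2=z(1+1/2z)y_n
  y_{n+1}/y_n = 1 − 9/20z + 29/20z(1+1/2z) = 1 + z + 29/40z²
  so R(z) = 1 + z + 29/40z².

Find x<0 with |R(x)|<1.
x=-1.69: |R|=1.3807
R=1: x+29/40x²=0 ⇒ x=−40/29=-1.3793; min R=1−1/(4·29/40)=0.6552>−1
Confirm numerically:
  x=-1.287: |R|=0.91387 <1
  x=-1.016: |R|=0.73239 <1
  x=-0.565: |R|=0.66644 <1
  x=-1.891: |R|=1.70151 >1
  x=-1.684: |R|=1.37200 >1
  x=-1.427: |R|=1.04934 >1
Interval (-1.3793, 0).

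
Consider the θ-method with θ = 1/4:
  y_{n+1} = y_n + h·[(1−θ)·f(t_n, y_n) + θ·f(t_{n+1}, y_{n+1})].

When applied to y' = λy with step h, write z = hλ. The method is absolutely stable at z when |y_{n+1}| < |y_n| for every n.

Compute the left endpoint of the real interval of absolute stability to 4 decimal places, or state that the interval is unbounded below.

left endpoint -4.0000.

Test eqn y'=λy, z=hλ:
  y_{n+1} = y_n + z·[3/4·y_n + 1/4·y_{n+1}] ⇒ (1 − 1/4z)y_{n+1} = (1 + 3/4z)y_n
  Hence R(z) = (1 + 3/4z)/(1 − 1/4z).

Find x<0 with |R(x)|<1.
x=-0.51: |R|=0.5477
R=−1: 1+3/4x = −1+1/4x ⇒ -1/2x=2 ⇒ x=2/(-1/2)=-4.0000
Confirm numerically:
  x=-3.678: |R|=0.91612 <1
  x=-3.302: |R|=0.80882 <1
  x=-3.216: |R|=0.78271 <1
  x=-2.612: |R|=0.58016 <1
  x=-4.279: |R|=1.06740 >1
  x=-4.047: |R|=1.01168 >1
Stable set (-4.0000, 0).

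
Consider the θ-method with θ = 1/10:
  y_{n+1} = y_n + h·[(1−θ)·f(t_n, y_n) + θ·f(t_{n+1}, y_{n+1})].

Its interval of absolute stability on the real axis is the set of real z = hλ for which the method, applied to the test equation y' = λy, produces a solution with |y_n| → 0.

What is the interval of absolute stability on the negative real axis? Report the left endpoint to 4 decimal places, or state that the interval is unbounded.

z∈(-2.5000,0).

With y'=λy (z=hλ):
  y_{n+1} = y_n + z·[9/10·y_n + 1/10·y_{n+1}] ⇒ (1 − 1/10z)y_{n+1} = (1 + 9/10z)y_n
  R(z) = (1 + 9/10z)/(1 − 1/10z).

Boundary: |R(x)|=1, x<0.
x=-1.24: |R|=0.1032
R=−1: 1+9/10x = −1+1/10x ⇒ -4/5x=2 ⇒ x=2/(-4/5)=-2.5000
Confirm numerically:
  x=-2.055: |R|=0.70469 <1
  x=-1.697: |R|=0.45080 <1
  x=-1.409: |R|=0.23499 <1
  x=-3.065: |R|=1.34596 >1
  x=-2.881: |R|=1.23663 >1
  x=-2.823: |R|=1.20151 >1
Interval (-2.5000, 0).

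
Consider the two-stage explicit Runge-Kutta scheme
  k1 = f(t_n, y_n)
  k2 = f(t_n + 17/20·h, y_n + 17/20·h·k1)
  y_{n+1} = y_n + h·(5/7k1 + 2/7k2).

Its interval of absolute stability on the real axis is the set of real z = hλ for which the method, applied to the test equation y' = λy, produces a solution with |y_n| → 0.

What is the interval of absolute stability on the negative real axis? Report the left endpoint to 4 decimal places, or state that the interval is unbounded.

Test eqn y'=λy, z=hλ:
  k1=λy_n ⇒ h·k1=z·y_n;  k2=λ(1+17/20z)y_n ⇒ h·k2=z(1+17/20z)y_n
  y_{n+1}/y_n = 1 + 5/7z + 2/7z(1+17/20z) = 1 + z + 17/70z²
  Hence R(z) = 1 + z + 17/70z².

Find x<0 with |R(x)|<1.
x=-0.61: |R|=0.4804
R=1: x+17/70x²=0 ⇒ x=−70/17=-4.1176; min R=1−1/(4·17/70)=-0.0294>−1
Confirm numerically:
  x=-3.773: |R|=0.68420 <1
  x=-3.491: |R|=0.46872 <1
  x=-2.778: |R|=0.09620 <1
  x=-2.000: |R|=0.02857 <1
  x=-4.683: |R|=1.64298 >1
  x=-4.647: |R|=1.59741 >1
  x=-4.556: |R|=1.48502 >1
Interval (-4.1176, 0).

(-4.1176, 0).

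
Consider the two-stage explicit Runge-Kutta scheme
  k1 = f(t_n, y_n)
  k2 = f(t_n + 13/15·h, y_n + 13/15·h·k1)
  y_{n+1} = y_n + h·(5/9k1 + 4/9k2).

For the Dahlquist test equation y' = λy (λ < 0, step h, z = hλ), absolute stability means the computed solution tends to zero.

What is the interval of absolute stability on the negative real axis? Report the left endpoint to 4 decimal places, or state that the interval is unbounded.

On y'=λy, z=hλ:
  k1=λy_n ⇒ h·k1=z·y_n;  k2=λ(1+13/15z)y_n ⇒ h·k2=z(1+13/15z)y_n
  y_{n+1}/y_n = 1 + 5/9z + 4/9z(1+13/15z) = 1 + z + 52/135z²
  R(z) = 1 + z + 52/135z².

Boundary: |R(x)|=1, x<0.
x=-1.37: |R|=0.3530
R=1: x+52/135x²=0 ⇒ x=−135/52=-2.5962; min R=1−1/(4·52/135)=0.3510>−1
Confirm numerically:
  x=-1.924: |R|=0.50187 <1
  x=-1.791: |R|=0.44455 <1
  x=-1.765: |R|=0.43494 <1
  x=-1.666: |R|=0.40310 <1
  x=-3.090: |R|=1.58779 >1
  x=-2.990: |R|=1.45359 >1
  x=-2.733: |R|=1.14406 >1
So |R|<1 on (-2.5962, 0).

(-2.5962, 0).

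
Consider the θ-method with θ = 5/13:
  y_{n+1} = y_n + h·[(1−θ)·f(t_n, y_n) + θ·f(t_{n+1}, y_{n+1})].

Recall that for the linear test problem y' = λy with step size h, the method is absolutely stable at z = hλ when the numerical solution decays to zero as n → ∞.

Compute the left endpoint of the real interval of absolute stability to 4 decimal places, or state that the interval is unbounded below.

On y'=λy, z=hλ:
  y_{n+1} = y_n + z·[8/13·y_n + 5/13·y_{n+1}] ⇒ (1 − 5/13z)y_{n+1} = (1 + 8/13z)y_n
  Hence R(z) = (1 + 8/13z)/(1 − 5/13z).

Need |R(x)|<1, x<0.
x=-0.32: |R|=0.7151
R=−1: 1+8/13x = −1+5/13x ⇒ -3/13x=2 ⇒ x=2/(-3/13)=-8.6667
Confirm numerically:
  x=-7.360: |R|=0.92129 <1
  x=-5.638: |R|=0.77941 <1
  x=-5.084: |R|=0.72025 <1
  x=-5.082: |R|=0.72002 <1
  x=-9.244: |R|=1.02925 >1
  x=-9.227: |R|=1.02843 >1
  x=-8.797: |R|=1.00686 >1
Stable set (-8.6667, 0).

z* = -8.6667.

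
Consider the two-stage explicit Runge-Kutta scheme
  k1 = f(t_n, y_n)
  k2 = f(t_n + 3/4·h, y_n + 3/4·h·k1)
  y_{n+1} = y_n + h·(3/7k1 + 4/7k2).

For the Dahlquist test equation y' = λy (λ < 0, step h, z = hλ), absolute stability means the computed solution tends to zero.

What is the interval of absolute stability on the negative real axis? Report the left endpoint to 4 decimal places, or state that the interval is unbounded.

Test eqn y'=λy, z=hλ:
  k1=λy_n ⇒ h·k1=z·y_n;  k2=λ(1+3/4z)y_n ⇒ h·k2=z(1+3/4z)y_n
  y_{n+1}/y_n = 1 + 3/7z + 4/7z(1+3/4z) = 1 + z + 3/7z²
  R(z) = 1 + z + 3/7z².

Find x<0 with |R(x)|<1.
x=-1.47: |R|=0.4561
R=1: x+3/7x²=0 ⇒ x=−7/3=-2.3333; min R=1−1/(4·3/7)=0.4167>−1
Confirm numerically:
  x=-2.165: |R|=0.84381 <1
  x=-2.046: |R|=0.74805 <1
  x=-1.967: |R|=0.69118 <1
  x=-1.468: |R|=0.45558 <1
  x=-2.569: |R|=1.25947 >1
  x=-2.472: |R|=1.14691 >1
So |R|<1 on (-2.3333, 0).

(-2.3333, 0).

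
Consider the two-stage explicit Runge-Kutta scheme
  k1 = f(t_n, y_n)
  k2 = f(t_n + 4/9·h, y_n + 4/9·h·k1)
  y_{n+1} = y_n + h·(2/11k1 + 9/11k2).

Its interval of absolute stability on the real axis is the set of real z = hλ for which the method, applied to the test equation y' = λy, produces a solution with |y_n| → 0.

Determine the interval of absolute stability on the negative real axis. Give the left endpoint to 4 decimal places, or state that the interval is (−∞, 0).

On y'=λy, z=hλ:
  k1=λy_n ⇒ h·k1=z·y_n;  k2=λ(1+4/9z)y_n ⇒ h·k2=z(1+4/9z)y_n
  y_{n+1}/y_n = 1 + 2/11z + 9/11z(1+4/9z) = 1 + z + 4/11z²
  ⇒ R(z) = 1 + z + 4/11z².

Find x<0 with |R(x)|<1.
x=-1.37: |R|=0.3125
R=1: x+4/11x²=0 ⇒ x=−11/4=-2.7500; min R=1−1/(4·4/11)=0.3125>−1
Confirm numerically:
  x=-2.621: |R|=0.87705 <1
  x=-2.551: |R|=0.81540 <1
  x=-1.202: |R|=0.32338 <1
  x=-3.239: |R|=1.57595 >1
  x=-3.238: |R|=1.57460 >1
  x=-2.801: |R|=1.05195 >1
Stable set (-2.7500, 0).

(-2.7500, 0).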